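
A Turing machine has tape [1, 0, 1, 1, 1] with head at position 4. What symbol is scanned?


Tape: [1, 0, 1, 1, 1]
Positions: 0 1 2 3 4
Values:    1 0 1 1 1
Head at position 4
tape[4] = 1

1


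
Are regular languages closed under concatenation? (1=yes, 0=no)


Regular languages are closed under all standard operations:
- Union: Yes (product construction)
- Intersection: Yes (product construction)
- Complement: Yes (swap accept/reject)
- Concatenation: Yes (NFA construction)
Operation: concatenation -> Closed

1


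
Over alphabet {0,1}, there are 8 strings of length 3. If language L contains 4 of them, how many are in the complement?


Alphabet: {0,1}
String length: 3
Total strings of length 3 = 2^3 = 8
Strings in L = 4
Complement = total - |L|
= 8 - 4
= 4

4


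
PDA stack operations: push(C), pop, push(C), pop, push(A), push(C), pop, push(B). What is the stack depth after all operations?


Tracing stack operations:
  push(C) -> stack = [C], depth=1
  pop -> removed C, stack = [], depth=0
  push(C) -> stack = [C], depth=1
  pop -> removed C, stack = [], depth=0
  push(A) -> stack = [A], depth=1
  push(C) -> stack = [A,C], depth=2
  pop -> removed C, stack = [A], depth=1
  push(B) -> stack = [A,B], depth=2
Final depth = 2

2


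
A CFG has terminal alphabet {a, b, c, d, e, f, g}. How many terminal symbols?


Terminal symbols: a, b, c, d, e, f, g
Counting each: a (#1), b (#2), c (#3), d (#4), e (#5), f (#6), g (#7)
Total = 7

7


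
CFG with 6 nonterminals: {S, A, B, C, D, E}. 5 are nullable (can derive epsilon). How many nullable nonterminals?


Nonterminals: {S, A, B, C, D, E}
A nonterminal is nullable if it can derive epsilon
Counting nullable nonterminals: 5
Total nullable = 5

5


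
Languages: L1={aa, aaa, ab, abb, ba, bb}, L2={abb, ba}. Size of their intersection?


L1 = {aa, aaa, ab, abb, ba, bb}
L2 = {abb, ba}
Checking each string in L1 against L2:
  'aa': in L2? No
  'aaa': in L2? No
  'ab': in L2? No
  'abb': in L2? Yes
  'ba': in L2? Yes
  'bb': in L2? No
Intersection = {abb, ba}
|L1 ∩ L2| = 2

2


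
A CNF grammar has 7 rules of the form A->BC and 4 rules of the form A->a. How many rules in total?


CNF allows two rule forms:
  A -> BC (binary): 7 rules
  A -> a (terminal): 4 rules
Total = 7 + 4 = 11

11


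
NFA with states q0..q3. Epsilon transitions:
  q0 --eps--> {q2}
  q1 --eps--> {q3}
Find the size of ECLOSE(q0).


Starting from q0
Initialize closure = {q0}
Follow epsilon from q0 -> add q2
Final closure: {q0, q2}
Size = 2

2


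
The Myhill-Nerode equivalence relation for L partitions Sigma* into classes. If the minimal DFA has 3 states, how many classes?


Myhill-Nerode theorem:
Number of equivalence classes = number of states in minimal DFA
Minimal DFA states = 3
Therefore equivalence classes = 3

3


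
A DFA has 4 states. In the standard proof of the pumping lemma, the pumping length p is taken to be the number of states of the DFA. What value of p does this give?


Pumping lemma for regular languages (standard proof):
Take p = |Q|, the number of DFA states.
Any string of length >= |Q| passes through |Q|+1 states while reading its first |Q| symbols,
so by pigeonhole some state repeats, giving the loop that can be pumped.
Here |Q| = 4
Therefore the proof uses p = 4

4


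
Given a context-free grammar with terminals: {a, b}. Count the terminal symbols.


Terminal symbols: a, b
Counting each: a (#1), b (#2)
Total = 2

2


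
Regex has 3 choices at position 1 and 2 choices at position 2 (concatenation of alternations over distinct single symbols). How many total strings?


First group: 3 alternatives
Second group: 2 alternatives
Concatenation: each choice from group 1 pairs with each from group 2
Total = 3 x 2 = 6

6


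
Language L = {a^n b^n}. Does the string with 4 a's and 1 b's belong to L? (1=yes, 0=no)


Language requires equal numbers of a's and b's
PDA pushes for each 'a', pops for each 'b'
Number of a's = 4
Number of b's = 1
4 != 1 -> Reject

0


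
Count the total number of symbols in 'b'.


String: 'b'
Counting characters:
  'b' appears 1 time(s)
Total length = 0 + 1 = 1

1


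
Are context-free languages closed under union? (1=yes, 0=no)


CFL closure properties:
  Closed under: union, concatenation, Kleene star
  NOT closed under: intersection, complement
Operation 'union' is in closed list -> Yes (closed)

1


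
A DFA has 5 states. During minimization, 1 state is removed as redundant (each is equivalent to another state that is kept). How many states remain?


Original DFA: 5 states
Redundant states removed: 1
Minimized states = original - removed
= 5 - 1
= 4

4


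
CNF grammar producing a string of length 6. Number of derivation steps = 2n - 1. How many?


Chomsky Normal Form derivation:
String length n = 6
Each step either:
  - Splits a nonterminal into two (n-1 such steps)
  - Converts a nonterminal to terminal (n such steps)
Total = (n-1) + n = 2n - 1
= 2(6) - 1
= 12 - 1
= 11

11


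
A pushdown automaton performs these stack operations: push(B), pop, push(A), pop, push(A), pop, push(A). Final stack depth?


Tracing stack operations:
  push(B) -> stack = [B], depth=1
  pop -> removed B, stack = [], depth=0
  push(A) -> stack = [A], depth=1
  pop -> removed A, stack = [], depth=0
  push(A) -> stack = [A], depth=1
  pop -> removed A, stack = [], depth=0
  push(A) -> stack = [A], depth=1
Final depth = 1

1


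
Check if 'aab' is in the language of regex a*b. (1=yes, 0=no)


Pattern: a*b
String: 'aab'
Pattern requires: zero or more 'a's followed by exactly one 'b'
Found 2 leading 'a's
Remaining: 'b'
Remaining is exactly 'b' -> match
Result: 1

1


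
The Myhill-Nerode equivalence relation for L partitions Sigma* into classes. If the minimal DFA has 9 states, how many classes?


Myhill-Nerode theorem:
Number of equivalence classes = number of states in minimal DFA
Minimal DFA states = 9
Therefore equivalence classes = 9

9


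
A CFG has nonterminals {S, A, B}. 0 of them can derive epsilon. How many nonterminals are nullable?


Nonterminals: {S, A, B}
A nonterminal is nullable if it can derive epsilon
Counting nullable nonterminals: 0
Total nullable = 0

0


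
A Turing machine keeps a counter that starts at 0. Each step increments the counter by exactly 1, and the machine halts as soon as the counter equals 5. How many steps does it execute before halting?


Counter starts at 0. Counting sequence:
  Step 1: counter = 1
  Step 2: counter = 2
  Step 3: counter = 3
  Step 4: counter = 4
  Step 5: counter = 5
Counter reached 5 -> halt
Total steps = 5

5


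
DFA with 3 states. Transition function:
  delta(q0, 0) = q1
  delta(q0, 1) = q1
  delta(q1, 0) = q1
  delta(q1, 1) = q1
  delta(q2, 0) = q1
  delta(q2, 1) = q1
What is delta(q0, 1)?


Looking up transition function:
delta(q0, 1) in the table
Row: q0, Column: 1
Result: q1

q1


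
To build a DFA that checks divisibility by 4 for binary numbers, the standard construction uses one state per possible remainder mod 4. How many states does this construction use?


Divisibility by 4 is tracked via the remainder mod 4: 0, 1, ..., 3
The construction assigns one state to each remainder
Number of remainders = 4

4


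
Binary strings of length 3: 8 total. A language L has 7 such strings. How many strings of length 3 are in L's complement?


Alphabet: {0,1}
String length: 3
Total strings of length 3 = 2^3 = 8
Strings in L = 7
Complement = total - |L|
= 8 - 7
= 1

1


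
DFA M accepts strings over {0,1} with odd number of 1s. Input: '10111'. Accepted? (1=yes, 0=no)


DFA has 2 states: q_even (start, accept=no) and q_odd
Processing string '10111' character by character:
  Position 0: read '1', 1-count=1 -> q_odd
  Position 1: read '0', 1-count=1 -> q_odd (no change)
  Position 2: read '1', 1-count=2 -> q_even
  Position 3: read '1', 1-count=3 -> q_odd
  Position 4: read '1', 1-count=4 -> q_even
Final state: q_even, total 1s = 4 (even); the DFA requires an odd count -> reject

0


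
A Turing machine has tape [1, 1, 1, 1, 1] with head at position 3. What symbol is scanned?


Tape: [1, 1, 1, 1, 1]
Positions: 0 1 2 3 4
Values:    1 1 1 1 1
Head at position 3
tape[3] = 1

1


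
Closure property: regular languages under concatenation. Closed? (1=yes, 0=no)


Regular languages are closed under:
- Union (DFA product construction)
- Intersection (DFA product construction)
- Complement (swap accept/reject states)
- Concatenation (NFA construction)
- Kleene star (NFA construction)
concatenation is in this list
Therefore: closed

1


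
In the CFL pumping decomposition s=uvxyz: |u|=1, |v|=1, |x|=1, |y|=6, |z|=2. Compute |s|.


|s| = |u| + |v| + |x| + |y| + |z|
= 1 + 1 + 1 + 6 + 2
= 2 + 1 + 8
= 3 + 8
= 11

11


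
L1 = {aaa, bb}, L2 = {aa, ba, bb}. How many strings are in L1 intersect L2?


L1 = {aaa, bb}
L2 = {aa, ba, bb}
Checking each string in L1 against L2:
  'aaa': in L2? No
  'bb': in L2? Yes
Intersection = {bb}
|L1 ∩ L2| = 1

1


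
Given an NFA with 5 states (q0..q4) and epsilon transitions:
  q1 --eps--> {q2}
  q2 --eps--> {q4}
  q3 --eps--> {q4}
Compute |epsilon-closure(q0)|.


Starting from q0
Initialize closure = {q0}
q0 has no outgoing epsilon transitions -> nothing to add
Final closure: {q0}
Size = 1

1


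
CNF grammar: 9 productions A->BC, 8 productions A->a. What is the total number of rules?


CNF allows two rule forms:
  A -> BC (binary): 9 rules
  A -> a (terminal): 8 rules
Total = 9 + 8 = 17

17


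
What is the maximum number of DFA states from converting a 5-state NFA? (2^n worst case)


NFA has 5 states
Subset construction: each DFA state = subset of NFA states
Maximum subsets = 2^5
2^5 = 32

32


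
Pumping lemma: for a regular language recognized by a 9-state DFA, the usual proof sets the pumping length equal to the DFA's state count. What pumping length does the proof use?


Pumping lemma for regular languages (standard proof):
Take p = |Q|, the number of DFA states.
Any string of length >= |Q| passes through |Q|+1 states while reading its first |Q| symbols,
so by pigeonhole some state repeats, giving the loop that can be pumped.
Here |Q| = 9
Therefore the proof uses p = 9

9


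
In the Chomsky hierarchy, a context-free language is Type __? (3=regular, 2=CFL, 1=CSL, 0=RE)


Chomsky hierarchy levels:
  Type 3: Regular (DFA/NFA/regex)
  Type 2: Context-free (PDA)
  Type 1: Context-sensitive
  Type 0: Recursively enumerable (TM)
'context-free' corresponds to Type 2

2


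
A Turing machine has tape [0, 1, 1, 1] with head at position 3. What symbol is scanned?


Tape: [0, 1, 1, 1]
Positions: 0 1 2 3
Values:    0 1 1 1
Head at position 3
tape[3] = 1

1


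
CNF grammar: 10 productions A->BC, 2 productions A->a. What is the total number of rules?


CNF allows two rule forms:
  A -> BC (binary): 10 rules
  A -> a (terminal): 2 rules
Total = 10 + 2 = 12

12


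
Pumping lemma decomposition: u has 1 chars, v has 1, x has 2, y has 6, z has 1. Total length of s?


|s| = |u| + |v| + |x| + |y| + |z|
= 1 + 1 + 2 + 6 + 1
= 2 + 2 + 7
= 4 + 7
= 11

11


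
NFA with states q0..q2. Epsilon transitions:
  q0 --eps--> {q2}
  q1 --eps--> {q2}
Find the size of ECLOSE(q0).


Starting from q0
Initialize closure = {q0}
Follow epsilon from q0 -> add q2
Final closure: {q0, q2}
Size = 2

2


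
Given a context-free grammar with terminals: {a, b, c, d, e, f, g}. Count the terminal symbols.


Terminal symbols: a, b, c, d, e, f, g
Counting each: a (#1), b (#2), c (#3), d (#4), e (#5), f (#6), g (#7)
Total = 7

7


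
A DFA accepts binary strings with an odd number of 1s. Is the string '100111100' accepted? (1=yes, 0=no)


DFA has 2 states: q_even (start, accept=no) and q_odd
Processing string '100111100' character by character:
  Position 0: read '1', 1-count=1 -> q_odd
  Position 1: read '0', 1-count=1 -> q_odd (no change)
  Position 2: read '0', 1-count=1 -> q_odd (no change)
  Position 3: read '1', 1-count=2 -> q_even
  Position 4: read '1', 1-count=3 -> q_odd
  Position 5: read '1', 1-count=4 -> q_even
  Position 6: read '1', 1-count=5 -> q_odd
  Position 7: read '0', 1-count=5 -> q_odd (no change)
  Position 8: read '0', 1-count=5 -> q_odd (no change)
Final state: q_odd, total 1s = 5 (odd); the DFA requires an odd count -> accept

1


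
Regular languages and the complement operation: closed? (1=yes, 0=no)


Regular languages are closed under all standard operations:
- Union: Yes (product construction)
- Intersection: Yes (product construction)
- Complement: Yes (swap accept/reject)
- Concatenation: Yes (NFA construction)
Operation: complement -> Closed

1


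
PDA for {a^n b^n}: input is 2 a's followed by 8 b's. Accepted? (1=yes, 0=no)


Language requires equal numbers of a's and b's
PDA pushes for each 'a', pops for each 'b'
Number of a's = 2
Number of b's = 8
2 != 8 -> Reject

0


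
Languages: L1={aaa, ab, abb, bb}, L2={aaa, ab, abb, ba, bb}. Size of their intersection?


L1 = {aaa, ab, abb, bb}
L2 = {aaa, ab, abb, ba, bb}
Checking each string in L1 against L2:
  'aaa': in L2? Yes
  'ab': in L2? Yes
  'abb': in L2? Yes
  'bb': in L2? Yes
Intersection = {aaa, ab, abb, bb}
|L1 ∩ L2| = 4

4


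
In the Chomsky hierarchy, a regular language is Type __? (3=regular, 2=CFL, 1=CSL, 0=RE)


Chomsky hierarchy levels:
  Type 3: Regular (DFA/NFA/regex)
  Type 2: Context-free (PDA)
  Type 1: Context-sensitive
  Type 0: Recursively enumerable (TM)
'regular' corresponds to Type 3

3


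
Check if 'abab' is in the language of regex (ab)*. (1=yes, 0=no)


Pattern: (ab)*
String: 'abab'
Pattern requires: zero or more repetitions of 'ab'
Pairs: ['ab', 'ab']
All pairs are 'ab'? Yes
Result: 1

1


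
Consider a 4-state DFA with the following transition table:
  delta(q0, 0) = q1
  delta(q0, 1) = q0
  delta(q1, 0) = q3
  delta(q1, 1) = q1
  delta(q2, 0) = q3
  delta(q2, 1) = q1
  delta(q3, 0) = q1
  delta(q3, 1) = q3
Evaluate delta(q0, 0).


Looking up transition function:
delta(q0, 0) in the table
Row: q0, Column: 0
Result: q1

q1


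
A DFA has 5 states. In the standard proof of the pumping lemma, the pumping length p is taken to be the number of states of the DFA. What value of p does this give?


Pumping lemma for regular languages (standard proof):
Take p = |Q|, the number of DFA states.
Any string of length >= |Q| passes through |Q|+1 states while reading its first |Q| symbols,
so by pigeonhole some state repeats, giving the loop that can be pumped.
Here |Q| = 5
Therefore the proof uses p = 5

5


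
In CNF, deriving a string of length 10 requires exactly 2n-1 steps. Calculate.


Chomsky Normal Form derivation:
String length n = 10
Each step either:
  - Splits a nonterminal into two (n-1 such steps)
  - Converts a nonterminal to terminal (n such steps)
Total = (n-1) + n = 2n - 1
= 2(10) - 1
= 20 - 1
= 19

19


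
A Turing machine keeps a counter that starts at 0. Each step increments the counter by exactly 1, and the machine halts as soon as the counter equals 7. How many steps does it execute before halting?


Counter starts at 0. Counting sequence:
  Step 1: counter = 1
  Step 2: counter = 2
  Step 3: counter = 3
  Step 4: counter = 4
  Step 5: counter = 5
  Step 6: counter = 6
  Step 7: counter = 7
Counter reached 7 -> halt
Total steps = 7

7


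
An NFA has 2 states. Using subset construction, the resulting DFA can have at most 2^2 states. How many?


NFA has 2 states
Subset construction: each DFA state = subset of NFA states
Maximum subsets = 2^2
2^2 = 4

4


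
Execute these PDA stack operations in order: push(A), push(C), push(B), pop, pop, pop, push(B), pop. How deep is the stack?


Tracing stack operations:
  push(A) -> stack = [A], depth=1
  push(C) -> stack = [A,C], depth=2
  push(B) -> stack = [A,C,B], depth=3
  pop -> removed B, stack = [A,C], depth=2
  pop -> removed C, stack = [A], depth=1
  pop -> removed A, stack = [], depth=0
  push(B) -> stack = [B], depth=1
  pop -> removed B, stack = [], depth=0
Final depth = 0

0


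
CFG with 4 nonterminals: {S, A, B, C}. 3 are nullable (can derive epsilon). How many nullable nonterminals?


Nonterminals: {S, A, B, C}
A nonterminal is nullable if it can derive epsilon
Counting nullable nonterminals: 3
Total nullable = 3

3


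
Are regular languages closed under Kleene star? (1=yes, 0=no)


Regular languages are closed under:
- Union (DFA product construction)
- Intersection (DFA product construction)
- Complement (swap accept/reject states)
- Concatenation (NFA construction)
- Kleene star (NFA construction)
Kleene star is in this list
Therefore: closed

1


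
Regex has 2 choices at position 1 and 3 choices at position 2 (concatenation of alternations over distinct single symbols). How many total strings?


First group: 2 alternatives
Second group: 3 alternatives
Concatenation: each choice from group 1 pairs with each from group 2
Total = 2 x 3 = 6

6


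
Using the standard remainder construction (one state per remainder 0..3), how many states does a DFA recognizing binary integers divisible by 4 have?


Divisibility by 4 is tracked via the remainder mod 4: 0, 1, ..., 3
The construction assigns one state to each remainder
Number of remainders = 4

4


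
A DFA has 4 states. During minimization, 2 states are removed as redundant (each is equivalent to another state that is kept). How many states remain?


Original DFA: 4 states
Redundant states removed: 2
Minimized states = original - removed
= 4 - 2
= 2

2


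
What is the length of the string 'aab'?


String: 'aab'
Counting characters:
  'a' appears 2 time(s)
  'b' appears 1 time(s)
Total length = 2 + 1 = 3

3


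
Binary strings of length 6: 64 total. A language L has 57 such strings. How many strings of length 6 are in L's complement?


Alphabet: {0,1}
String length: 6
Total strings of length 6 = 2^6 = 64
Strings in L = 57
Complement = total - |L|
= 64 - 57
= 7

7


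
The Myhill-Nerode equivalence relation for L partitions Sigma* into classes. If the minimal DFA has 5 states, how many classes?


Myhill-Nerode theorem:
Number of equivalence classes = number of states in minimal DFA
Minimal DFA states = 5
Therefore equivalence classes = 5

5


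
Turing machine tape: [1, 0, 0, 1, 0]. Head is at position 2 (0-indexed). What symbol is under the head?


Tape: [1, 0, 0, 1, 0]
Positions: 0 1 2 3 4
Values:    1 0 0 1 0
Head at position 2
tape[2] = 0

0


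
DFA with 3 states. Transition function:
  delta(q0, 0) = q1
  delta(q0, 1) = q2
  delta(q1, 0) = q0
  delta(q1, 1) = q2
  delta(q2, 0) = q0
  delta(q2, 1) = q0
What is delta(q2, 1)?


Looking up transition function:
delta(q2, 1) in the table
Row: q2, Column: 1
Result: q0

q0


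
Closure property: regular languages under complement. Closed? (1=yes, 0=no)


Regular languages are closed under:
- Union (DFA product construction)
- Intersection (DFA product construction)
- Complement (swap accept/reject states)
- Concatenation (NFA construction)
- Kleene star (NFA construction)
complement is in this list
Therefore: closed

1


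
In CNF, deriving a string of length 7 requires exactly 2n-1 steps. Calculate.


Chomsky Normal Form derivation:
String length n = 7
Each step either:
  - Splits a nonterminal into two (n-1 such steps)
  - Converts a nonterminal to terminal (n such steps)
Total = (n-1) + n = 2n - 1
= 2(7) - 1
= 14 - 1
= 13

13


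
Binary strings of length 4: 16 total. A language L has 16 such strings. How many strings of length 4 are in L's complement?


Alphabet: {0,1}
String length: 4
Total strings of length 4 = 2^4 = 16
Strings in L = 16
Complement = total - |L|
= 16 - 16
= 0

0


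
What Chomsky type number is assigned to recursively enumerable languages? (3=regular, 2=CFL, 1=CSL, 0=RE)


Chomsky hierarchy levels:
  Type 3: Regular (DFA/NFA/regex)
  Type 2: Context-free (PDA)
  Type 1: Context-sensitive
  Type 0: Recursively enumerable (TM)
'recursively enumerable' corresponds to Type 0

0


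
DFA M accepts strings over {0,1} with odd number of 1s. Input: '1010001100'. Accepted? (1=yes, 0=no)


DFA has 2 states: q_even (start, accept=no) and q_odd
Processing string '1010001100' character by character:
  Position 0: read '1', 1-count=1 -> q_odd
  Position 1: read '0', 1-count=1 -> q_odd (no change)
  Position 2: read '1', 1-count=2 -> q_even
  Position 3: read '0', 1-count=2 -> q_even (no change)
  Position 4: read '0', 1-count=2 -> q_even (no change)
  Position 5: read '0', 1-count=2 -> q_even (no change)
  Position 6: read '1', 1-count=3 -> q_odd
  Position 7: read '1', 1-count=4 -> q_even
  Position 8: read '0', 1-count=4 -> q_even (no change)
  Position 9: read '0', 1-count=4 -> q_even (no change)
Final state: q_even, total 1s = 4 (even); the DFA requires an odd count -> reject

0


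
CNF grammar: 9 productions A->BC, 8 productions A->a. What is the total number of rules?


CNF allows two rule forms:
  A -> BC (binary): 9 rules
  A -> a (terminal): 8 rules
Total = 9 + 8 = 17

17


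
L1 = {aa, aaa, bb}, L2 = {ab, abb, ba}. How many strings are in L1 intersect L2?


L1 = {aa, aaa, bb}
L2 = {ab, abb, ba}
Checking each string in L1 against L2:
  'aa': in L2? No
  'aaa': in L2? No
  'bb': in L2? No
Intersection = {}
|L1 ∩ L2| = 0

0


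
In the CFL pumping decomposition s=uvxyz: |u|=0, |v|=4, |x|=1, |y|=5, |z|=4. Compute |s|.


|s| = |u| + |v| + |x| + |y| + |z|
= 0 + 4 + 1 + 5 + 4
= 4 + 1 + 9
= 5 + 9
= 14

14


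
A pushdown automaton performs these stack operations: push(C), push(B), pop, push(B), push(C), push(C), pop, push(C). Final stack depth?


Tracing stack operations:
  push(C) -> stack = [C], depth=1
  push(B) -> stack = [C,B], depth=2
  pop -> removed B, stack = [C], depth=1
  push(B) -> stack = [C,B], depth=2
  push(C) -> stack = [C,B,C], depth=3
  push(C) -> stack = [C,B,C,C], depth=4
  pop -> removed C, stack = [C,B,C], depth=3
  push(C) -> stack = [C,B,C,C], depth=4
Final depth = 4

4


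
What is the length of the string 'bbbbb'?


String: 'bbbbb'
Counting characters:
  'b' appears 5 time(s)
Total length = 0 + 5 = 5

5


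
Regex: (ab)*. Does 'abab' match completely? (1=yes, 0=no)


Pattern: (ab)*
String: 'abab'
Pattern requires: zero or more repetitions of 'ab'
Pairs: ['ab', 'ab']
All pairs are 'ab'? Yes
Result: 1

1


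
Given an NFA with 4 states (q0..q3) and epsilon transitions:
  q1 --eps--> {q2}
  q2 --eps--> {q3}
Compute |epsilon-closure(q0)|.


Starting from q0
Initialize closure = {q0}
q0 has no outgoing epsilon transitions -> nothing to add
Final closure: {q0}
Size = 1

1


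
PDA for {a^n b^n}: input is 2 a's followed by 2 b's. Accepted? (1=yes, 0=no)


Language requires equal numbers of a's and b's
PDA pushes for each 'a', pops for each 'b'
Number of a's = 2
Number of b's = 2
2 == 2 -> Accept

1


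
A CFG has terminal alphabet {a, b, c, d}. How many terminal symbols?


Terminal symbols: a, b, c, d
Counting each: a (#1), b (#2), c (#3), d (#4)
Total = 4

4


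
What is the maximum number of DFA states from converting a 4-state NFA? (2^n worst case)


NFA has 4 states
Subset construction: each DFA state = subset of NFA states
Maximum subsets = 2^4
2^4 = 16

16


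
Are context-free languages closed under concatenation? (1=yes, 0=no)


CFL closure properties:
  Closed under: union, concatenation, Kleene star
  NOT closed under: intersection, complement
Operation 'concatenation' is in closed list -> Yes (closed)

1


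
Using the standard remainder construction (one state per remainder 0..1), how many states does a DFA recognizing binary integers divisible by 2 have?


Divisibility by 2 is tracked via the remainder mod 2: 0, 1, ..., 1
The construction assigns one state to each remainder
Number of remainders = 2

2


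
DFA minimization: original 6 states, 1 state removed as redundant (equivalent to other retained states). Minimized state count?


Original DFA: 6 states
Redundant states removed: 1
Minimized states = original - removed
= 6 - 1
= 5

5


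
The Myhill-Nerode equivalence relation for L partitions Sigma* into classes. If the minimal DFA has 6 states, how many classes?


Myhill-Nerode theorem:
Number of equivalence classes = number of states in minimal DFA
Minimal DFA states = 6
Therefore equivalence classes = 6

6


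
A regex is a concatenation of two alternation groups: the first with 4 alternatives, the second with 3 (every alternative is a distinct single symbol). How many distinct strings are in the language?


First group: 4 alternatives
Second group: 3 alternatives
Concatenation: each choice from group 1 pairs with each from group 2
Total = 4 x 3 = 12

12


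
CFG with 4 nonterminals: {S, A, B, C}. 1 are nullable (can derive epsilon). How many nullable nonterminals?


Nonterminals: {S, A, B, C}
A nonterminal is nullable if it can derive epsilon
Counting nullable nonterminals: 1
Total nullable = 1

1


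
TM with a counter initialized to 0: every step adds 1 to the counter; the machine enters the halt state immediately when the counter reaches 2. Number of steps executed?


Counter starts at 0. Counting sequence:
  Step 1: counter = 1
  Step 2: counter = 2
Counter reached 2 -> halt
Total steps = 2

2


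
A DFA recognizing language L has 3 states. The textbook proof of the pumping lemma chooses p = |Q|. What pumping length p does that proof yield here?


Pumping lemma for regular languages (standard proof):
Take p = |Q|, the number of DFA states.
Any string of length >= |Q| passes through |Q|+1 states while reading its first |Q| symbols,
so by pigeonhole some state repeats, giving the loop that can be pumped.
Here |Q| = 3
Therefore the proof uses p = 3

3


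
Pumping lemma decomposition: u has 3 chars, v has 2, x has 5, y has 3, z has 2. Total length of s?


|s| = |u| + |v| + |x| + |y| + |z|
= 3 + 2 + 5 + 3 + 2
= 5 + 5 + 5
= 10 + 5
= 15

15


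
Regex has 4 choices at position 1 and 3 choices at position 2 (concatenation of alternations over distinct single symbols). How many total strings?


First group: 4 alternatives
Second group: 3 alternatives
Concatenation: each choice from group 1 pairs with each from group 2
Total = 4 x 3 = 12

12


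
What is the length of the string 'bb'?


String: 'bb'
Counting characters:
  'b' appears 2 time(s)
Total length = 0 + 2 = 2

2


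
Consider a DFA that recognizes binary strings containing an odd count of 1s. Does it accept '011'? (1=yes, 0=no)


DFA has 2 states: q_even (start, accept=no) and q_odd
Processing string '011' character by character:
  Position 0: read '0', 1-count=0 -> q_even (no change)
  Position 1: read '1', 1-count=1 -> q_odd
  Position 2: read '1', 1-count=2 -> q_even
Final state: q_even, total 1s = 2 (even); the DFA requires an odd count -> reject

0


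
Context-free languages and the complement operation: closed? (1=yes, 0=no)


CFL closure properties:
  Closed under: union, concatenation, Kleene star
  NOT closed under: intersection, complement
Operation 'complement' is in not-closed list -> No (not closed)

0


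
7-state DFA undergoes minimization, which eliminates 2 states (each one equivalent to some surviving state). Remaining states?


Original DFA: 7 states
Redundant states removed: 2
Minimized states = original - removed
= 7 - 2
= 5

5


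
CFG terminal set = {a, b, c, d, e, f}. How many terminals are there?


Terminal symbols: a, b, c, d, e, f
Counting each: a (#1), b (#2), c (#3), d (#4), e (#5), f (#6)
Total = 6

6


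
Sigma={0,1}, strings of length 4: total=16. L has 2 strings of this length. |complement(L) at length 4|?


Alphabet: {0,1}
String length: 4
Total strings of length 4 = 2^4 = 16
Strings in L = 2
Complement = total - |L|
= 16 - 2
= 14

14


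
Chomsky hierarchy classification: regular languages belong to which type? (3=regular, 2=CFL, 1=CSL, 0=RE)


Chomsky hierarchy levels:
  Type 3: Regular (DFA/NFA/regex)
  Type 2: Context-free (PDA)
  Type 1: Context-sensitive
  Type 0: Recursively enumerable (TM)
'regular' corresponds to Type 3

3


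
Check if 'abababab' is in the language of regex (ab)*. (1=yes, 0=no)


Pattern: (ab)*
String: 'abababab'
Pattern requires: zero or more repetitions of 'ab'
Pairs: ['ab', 'ab', 'ab', 'ab']
All pairs are 'ab'? Yes
Result: 1

1


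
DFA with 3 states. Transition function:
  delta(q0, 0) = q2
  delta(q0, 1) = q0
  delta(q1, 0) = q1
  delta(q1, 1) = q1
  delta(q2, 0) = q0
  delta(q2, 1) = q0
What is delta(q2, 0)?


Looking up transition function:
delta(q2, 0) in the table
Row: q2, Column: 0
Result: q0

q0


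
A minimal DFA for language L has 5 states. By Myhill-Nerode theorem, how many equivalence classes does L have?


Myhill-Nerode theorem:
Number of equivalence classes = number of states in minimal DFA
Minimal DFA states = 5
Therefore equivalence classes = 5

5


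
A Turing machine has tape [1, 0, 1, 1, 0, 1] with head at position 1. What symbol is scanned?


Tape: [1, 0, 1, 1, 0, 1]
Positions: 0 1 2 3 4 5
Values:    1 0 1 1 0 1
Head at position 1
tape[1] = 0

0


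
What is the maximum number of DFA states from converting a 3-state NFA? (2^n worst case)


NFA has 3 states
Subset construction: each DFA state = subset of NFA states
Maximum subsets = 2^3
2^3 = 8

8


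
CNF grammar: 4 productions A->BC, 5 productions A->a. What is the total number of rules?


CNF allows two rule forms:
  A -> BC (binary): 4 rules
  A -> a (terminal): 5 rules
Total = 4 + 5 = 9

9


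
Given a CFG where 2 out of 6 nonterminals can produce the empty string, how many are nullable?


Nonterminals: {S, A, B, C, D, E}
A nonterminal is nullable if it can derive epsilon
Counting nullable nonterminals: 2
Total nullable = 2

2


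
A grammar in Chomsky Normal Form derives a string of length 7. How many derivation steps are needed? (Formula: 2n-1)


Chomsky Normal Form derivation:
String length n = 7
Each step either:
  - Splits a nonterminal into two (n-1 such steps)
  - Converts a nonterminal to terminal (n such steps)
Total = (n-1) + n = 2n - 1
= 2(7) - 1
= 14 - 1
= 13

13


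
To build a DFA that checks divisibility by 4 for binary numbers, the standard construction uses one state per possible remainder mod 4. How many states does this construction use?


Divisibility by 4 is tracked via the remainder mod 4: 0, 1, ..., 3
The construction assigns one state to each remainder
Number of remainders = 4

4


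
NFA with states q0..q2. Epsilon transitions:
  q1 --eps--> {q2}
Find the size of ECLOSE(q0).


Starting from q0
Initialize closure = {q0}
q0 has no outgoing epsilon transitions -> nothing to add
Final closure: {q0}
Size = 1

1


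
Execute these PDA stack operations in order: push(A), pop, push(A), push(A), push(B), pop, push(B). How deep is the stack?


Tracing stack operations:
  push(A) -> stack = [A], depth=1
  pop -> removed A, stack = [], depth=0
  push(A) -> stack = [A], depth=1
  push(A) -> stack = [A,A], depth=2
  push(B) -> stack = [A,A,B], depth=3
  pop -> removed B, stack = [A,A], depth=2
  push(B) -> stack = [A,A,B], depth=3
Final depth = 3

3


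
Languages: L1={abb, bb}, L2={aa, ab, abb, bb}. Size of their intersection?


L1 = {abb, bb}
L2 = {aa, ab, abb, bb}
Checking each string in L1 against L2:
  'abb': in L2? Yes
  'bb': in L2? Yes
Intersection = {abb, bb}
|L1 ∩ L2| = 2

2


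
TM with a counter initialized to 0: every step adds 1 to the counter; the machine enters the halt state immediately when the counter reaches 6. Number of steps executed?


Counter starts at 0. Counting sequence:
  Step 1: counter = 1
  Step 2: counter = 2
  Step 3: counter = 3
  Step 4: counter = 4
  Step 5: counter = 5
  Step 6: counter = 6
Counter reached 6 -> halt
Total steps = 6

6


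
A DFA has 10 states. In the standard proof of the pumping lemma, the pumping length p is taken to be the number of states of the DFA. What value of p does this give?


Pumping lemma for regular languages (standard proof):
Take p = |Q|, the number of DFA states.
Any string of length >= |Q| passes through |Q|+1 states while reading its first |Q| symbols,
so by pigeonhole some state repeats, giving the loop that can be pumped.
Here |Q| = 10
Therefore the proof uses p = 10

10


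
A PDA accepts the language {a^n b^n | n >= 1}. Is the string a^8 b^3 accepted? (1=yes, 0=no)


Language requires equal numbers of a's and b's
PDA pushes for each 'a', pops for each 'b'
Number of a's = 8
Number of b's = 3
8 != 3 -> Reject

0


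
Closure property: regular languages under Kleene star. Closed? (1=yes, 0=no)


Regular languages are closed under:
- Union (DFA product construction)
- Intersection (DFA product construction)
- Complement (swap accept/reject states)
- Concatenation (NFA construction)
- Kleene star (NFA construction)
Kleene star is in this list
Therefore: closed

1


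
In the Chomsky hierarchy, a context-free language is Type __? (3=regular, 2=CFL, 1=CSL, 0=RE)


Chomsky hierarchy levels:
  Type 3: Regular (DFA/NFA/regex)
  Type 2: Context-free (PDA)
  Type 1: Context-sensitive
  Type 0: Recursively enumerable (TM)
'context-free' corresponds to Type 2

2


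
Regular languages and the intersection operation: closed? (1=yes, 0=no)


Regular languages are closed under all standard operations:
- Union: Yes (product construction)
- Intersection: Yes (product construction)
- Complement: Yes (swap accept/reject)
- Concatenation: Yes (NFA construction)
Operation: intersection -> Closed

1


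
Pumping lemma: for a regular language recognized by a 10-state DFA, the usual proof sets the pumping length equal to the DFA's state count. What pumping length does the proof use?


Pumping lemma for regular languages (standard proof):
Take p = |Q|, the number of DFA states.
Any string of length >= |Q| passes through |Q|+1 states while reading its first |Q| symbols,
so by pigeonhole some state repeats, giving the loop that can be pumped.
Here |Q| = 10
Therefore the proof uses p = 10

10


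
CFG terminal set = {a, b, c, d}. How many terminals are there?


Terminal symbols: a, b, c, d
Counting each: a (#1), b (#2), c (#3), d (#4)
Total = 4

4


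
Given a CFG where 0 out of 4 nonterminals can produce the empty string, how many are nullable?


Nonterminals: {S, A, B, C}
A nonterminal is nullable if it can derive epsilon
Counting nullable nonterminals: 0
Total nullable = 0

0


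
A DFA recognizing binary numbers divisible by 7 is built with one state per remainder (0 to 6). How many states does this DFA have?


Divisibility by 7 is tracked via the remainder mod 7: 0, 1, ..., 6
The construction assigns one state to each remainder
Number of remainders = 7

7


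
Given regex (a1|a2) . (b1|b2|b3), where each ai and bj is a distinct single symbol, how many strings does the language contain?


First group: 2 alternatives
Second group: 3 alternatives
Concatenation: each choice from group 1 pairs with each from group 2
Total = 2 x 3 = 6

6


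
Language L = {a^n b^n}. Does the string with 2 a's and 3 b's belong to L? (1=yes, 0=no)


Language requires equal numbers of a's and b's
PDA pushes for each 'a', pops for each 'b'
Number of a's = 2
Number of b's = 3
2 != 3 -> Reject

0


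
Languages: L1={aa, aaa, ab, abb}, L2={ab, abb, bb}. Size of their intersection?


L1 = {aa, aaa, ab, abb}
L2 = {ab, abb, bb}
Checking each string in L1 against L2:
  'aa': in L2? No
  'aaa': in L2? No
  'ab': in L2? Yes
  'abb': in L2? Yes
Intersection = {ab, abb}
|L1 ∩ L2| = 2

2


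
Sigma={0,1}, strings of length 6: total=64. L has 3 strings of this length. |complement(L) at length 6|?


Alphabet: {0,1}
String length: 6
Total strings of length 6 = 2^6 = 64
Strings in L = 3
Complement = total - |L|
= 64 - 3
= 61

61


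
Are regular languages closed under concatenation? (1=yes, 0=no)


Regular languages are closed under:
- Union (DFA product construction)
- Intersection (DFA product construction)
- Complement (swap accept/reject states)
- Concatenation (NFA construction)
- Kleene star (NFA construction)
concatenation is in this list
Therefore: closed

1


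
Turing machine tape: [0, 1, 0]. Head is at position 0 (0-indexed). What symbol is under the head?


Tape: [0, 1, 0]
Positions: 0 1 2
Values:    0 1 0
Head at position 0
tape[0] = 0

0


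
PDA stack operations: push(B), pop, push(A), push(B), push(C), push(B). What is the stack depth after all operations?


Tracing stack operations:
  push(B) -> stack = [B], depth=1
  pop -> removed B, stack = [], depth=0
  push(A) -> stack = [A], depth=1
  push(B) -> stack = [A,B], depth=2
  push(C) -> stack = [A,B,C], depth=3
  push(B) -> stack = [A,B,C,B], depth=4
Final depth = 4

4


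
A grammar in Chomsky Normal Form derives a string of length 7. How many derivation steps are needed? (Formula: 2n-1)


Chomsky Normal Form derivation:
String length n = 7
Each step either:
  - Splits a nonterminal into two (n-1 such steps)
  - Converts a nonterminal to terminal (n such steps)
Total = (n-1) + n = 2n - 1
= 2(7) - 1
= 14 - 1
= 13

13


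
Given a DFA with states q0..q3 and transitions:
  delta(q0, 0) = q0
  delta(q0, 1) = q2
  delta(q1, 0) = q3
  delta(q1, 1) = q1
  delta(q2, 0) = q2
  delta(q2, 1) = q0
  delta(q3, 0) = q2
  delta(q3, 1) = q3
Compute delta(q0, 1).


Looking up transition function:
delta(q0, 1) in the table
Row: q0, Column: 1
Result: q2

q2


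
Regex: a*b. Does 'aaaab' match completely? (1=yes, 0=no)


Pattern: a*b
String: 'aaaab'
Pattern requires: zero or more 'a's followed by exactly one 'b'
Found 4 leading 'a's
Remaining: 'b'
Remaining is exactly 'b' -> match
Result: 1

1


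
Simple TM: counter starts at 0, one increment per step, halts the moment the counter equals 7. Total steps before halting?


Counter starts at 0. Counting sequence:
  Step 1: counter = 1
  Step 2: counter = 2
  Step 3: counter = 3
  Step 4: counter = 4
  Step 5: counter = 5
  Step 6: counter = 6
  Step 7: counter = 7
Counter reached 7 -> halt
Total steps = 7

7


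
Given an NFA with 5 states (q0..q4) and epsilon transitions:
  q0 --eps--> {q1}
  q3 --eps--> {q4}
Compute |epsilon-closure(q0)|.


Starting from q0
Initialize closure = {q0}
Follow epsilon from q0 -> add q1
Final closure: {q0, q1}
Size = 2

2


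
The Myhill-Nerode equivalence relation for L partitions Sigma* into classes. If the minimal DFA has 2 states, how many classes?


Myhill-Nerode theorem:
Number of equivalence classes = number of states in minimal DFA
Minimal DFA states = 2
Therefore equivalence classes = 2

2


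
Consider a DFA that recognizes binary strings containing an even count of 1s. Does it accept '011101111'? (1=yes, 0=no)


DFA has 2 states: q_even (start, accept=yes) and q_odd
Processing string '011101111' character by character:
  Position 0: read '0', 1-count=0 -> q_even (no change)
  Position 1: read '1', 1-count=1 -> q_odd
  Position 2: read '1', 1-count=2 -> q_even
  Position 3: read '1', 1-count=3 -> q_odd
  Position 4: read '0', 1-count=3 -> q_odd (no change)
  Position 5: read '1', 1-count=4 -> q_even
  Position 6: read '1', 1-count=5 -> q_odd
  Position 7: read '1', 1-count=6 -> q_even
  Position 8: read '1', 1-count=7 -> q_odd
Final state: q_odd, total 1s = 7 (odd); the DFA requires an even count -> reject

0


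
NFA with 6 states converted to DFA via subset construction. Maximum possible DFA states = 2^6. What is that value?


NFA has 6 states
Subset construction: each DFA state = subset of NFA states
Maximum subsets = 2^6
2^6 = 64

64


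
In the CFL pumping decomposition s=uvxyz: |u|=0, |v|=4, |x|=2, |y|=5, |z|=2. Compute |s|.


|s| = |u| + |v| + |x| + |y| + |z|
= 0 + 4 + 2 + 5 + 2
= 4 + 2 + 7
= 6 + 7
= 13

13


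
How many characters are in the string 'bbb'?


String: 'bbb'
Counting characters:
  'b' appears 3 time(s)
Total length = 0 + 3 = 3

3
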